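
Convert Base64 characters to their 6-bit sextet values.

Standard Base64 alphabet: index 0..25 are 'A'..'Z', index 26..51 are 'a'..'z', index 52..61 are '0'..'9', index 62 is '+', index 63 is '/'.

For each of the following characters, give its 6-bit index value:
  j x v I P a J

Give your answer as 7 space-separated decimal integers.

Answer: 35 49 47 8 15 26 9

Derivation:
'j': a..z range, 26 + ord('j') − ord('a') = 35
'x': a..z range, 26 + ord('x') − ord('a') = 49
'v': a..z range, 26 + ord('v') − ord('a') = 47
'I': A..Z range, ord('I') − ord('A') = 8
'P': A..Z range, ord('P') − ord('A') = 15
'a': a..z range, 26 + ord('a') − ord('a') = 26
'J': A..Z range, ord('J') − ord('A') = 9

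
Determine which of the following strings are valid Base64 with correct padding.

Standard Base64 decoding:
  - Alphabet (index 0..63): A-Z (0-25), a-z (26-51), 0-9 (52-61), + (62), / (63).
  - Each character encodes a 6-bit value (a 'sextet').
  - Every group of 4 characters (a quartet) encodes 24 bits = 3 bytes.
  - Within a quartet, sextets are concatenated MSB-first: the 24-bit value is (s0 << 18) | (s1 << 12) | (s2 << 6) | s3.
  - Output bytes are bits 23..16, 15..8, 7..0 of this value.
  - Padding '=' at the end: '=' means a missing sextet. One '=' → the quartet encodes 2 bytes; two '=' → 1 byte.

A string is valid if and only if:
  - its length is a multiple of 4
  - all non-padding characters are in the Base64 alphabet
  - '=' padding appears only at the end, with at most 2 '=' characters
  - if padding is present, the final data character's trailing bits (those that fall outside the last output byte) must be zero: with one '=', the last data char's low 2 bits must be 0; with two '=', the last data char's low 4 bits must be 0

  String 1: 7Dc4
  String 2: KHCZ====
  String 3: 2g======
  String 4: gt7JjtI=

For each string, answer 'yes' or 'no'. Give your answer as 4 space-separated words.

String 1: '7Dc4' → valid
String 2: 'KHCZ====' → invalid (4 pad chars (max 2))
String 3: '2g======' → invalid (6 pad chars (max 2))
String 4: 'gt7JjtI=' → valid

Answer: yes no no yes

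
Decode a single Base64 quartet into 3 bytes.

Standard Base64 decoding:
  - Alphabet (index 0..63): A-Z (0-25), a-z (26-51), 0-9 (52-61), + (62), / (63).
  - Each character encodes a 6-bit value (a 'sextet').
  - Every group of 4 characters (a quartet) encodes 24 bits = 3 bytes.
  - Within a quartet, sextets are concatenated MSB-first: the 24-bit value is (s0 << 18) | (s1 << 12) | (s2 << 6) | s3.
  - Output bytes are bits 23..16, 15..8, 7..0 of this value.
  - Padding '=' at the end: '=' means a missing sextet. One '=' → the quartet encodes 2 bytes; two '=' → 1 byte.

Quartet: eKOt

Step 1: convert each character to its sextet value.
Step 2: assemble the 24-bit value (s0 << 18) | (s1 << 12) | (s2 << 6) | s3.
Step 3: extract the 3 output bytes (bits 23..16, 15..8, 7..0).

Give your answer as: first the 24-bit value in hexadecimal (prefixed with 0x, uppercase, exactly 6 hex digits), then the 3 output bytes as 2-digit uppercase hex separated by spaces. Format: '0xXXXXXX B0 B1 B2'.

Sextets: e=30, K=10, O=14, t=45
24-bit: (30<<18) | (10<<12) | (14<<6) | 45
      = 0x780000 | 0x00A000 | 0x000380 | 0x00002D
      = 0x78A3AD
Bytes: (v>>16)&0xFF=78, (v>>8)&0xFF=A3, v&0xFF=AD

Answer: 0x78A3AD 78 A3 AD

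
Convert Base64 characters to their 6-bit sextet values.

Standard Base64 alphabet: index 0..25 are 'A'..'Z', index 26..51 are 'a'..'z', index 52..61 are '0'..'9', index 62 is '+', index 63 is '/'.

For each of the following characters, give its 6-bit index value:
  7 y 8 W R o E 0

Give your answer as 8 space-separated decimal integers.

'7': 0..9 range, 52 + ord('7') − ord('0') = 59
'y': a..z range, 26 + ord('y') − ord('a') = 50
'8': 0..9 range, 52 + ord('8') − ord('0') = 60
'W': A..Z range, ord('W') − ord('A') = 22
'R': A..Z range, ord('R') − ord('A') = 17
'o': a..z range, 26 + ord('o') − ord('a') = 40
'E': A..Z range, ord('E') − ord('A') = 4
'0': 0..9 range, 52 + ord('0') − ord('0') = 52

Answer: 59 50 60 22 17 40 4 52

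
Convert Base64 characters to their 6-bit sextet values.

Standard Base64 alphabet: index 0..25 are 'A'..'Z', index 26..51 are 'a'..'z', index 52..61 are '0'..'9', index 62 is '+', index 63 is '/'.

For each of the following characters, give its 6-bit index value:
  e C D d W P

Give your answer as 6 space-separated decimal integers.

Answer: 30 2 3 29 22 15

Derivation:
'e': a..z range, 26 + ord('e') − ord('a') = 30
'C': A..Z range, ord('C') − ord('A') = 2
'D': A..Z range, ord('D') − ord('A') = 3
'd': a..z range, 26 + ord('d') − ord('a') = 29
'W': A..Z range, ord('W') − ord('A') = 22
'P': A..Z range, ord('P') − ord('A') = 15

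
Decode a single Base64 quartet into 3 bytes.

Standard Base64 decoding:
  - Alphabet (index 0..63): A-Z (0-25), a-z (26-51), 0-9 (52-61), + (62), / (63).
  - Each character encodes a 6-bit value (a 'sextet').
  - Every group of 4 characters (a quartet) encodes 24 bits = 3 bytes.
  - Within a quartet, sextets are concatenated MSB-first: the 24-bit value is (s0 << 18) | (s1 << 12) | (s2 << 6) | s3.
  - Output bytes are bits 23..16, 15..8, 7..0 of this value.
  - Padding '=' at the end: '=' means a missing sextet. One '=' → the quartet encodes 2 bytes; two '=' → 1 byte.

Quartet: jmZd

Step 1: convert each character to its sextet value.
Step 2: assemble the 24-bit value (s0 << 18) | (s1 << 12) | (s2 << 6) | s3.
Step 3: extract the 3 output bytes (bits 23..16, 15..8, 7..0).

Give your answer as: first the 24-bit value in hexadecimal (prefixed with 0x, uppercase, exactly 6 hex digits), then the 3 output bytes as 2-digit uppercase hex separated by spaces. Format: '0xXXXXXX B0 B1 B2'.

Answer: 0x8E665D 8E 66 5D

Derivation:
Sextets: j=35, m=38, Z=25, d=29
24-bit: (35<<18) | (38<<12) | (25<<6) | 29
      = 0x8C0000 | 0x026000 | 0x000640 | 0x00001D
      = 0x8E665D
Bytes: (v>>16)&0xFF=8E, (v>>8)&0xFF=66, v&0xFF=5D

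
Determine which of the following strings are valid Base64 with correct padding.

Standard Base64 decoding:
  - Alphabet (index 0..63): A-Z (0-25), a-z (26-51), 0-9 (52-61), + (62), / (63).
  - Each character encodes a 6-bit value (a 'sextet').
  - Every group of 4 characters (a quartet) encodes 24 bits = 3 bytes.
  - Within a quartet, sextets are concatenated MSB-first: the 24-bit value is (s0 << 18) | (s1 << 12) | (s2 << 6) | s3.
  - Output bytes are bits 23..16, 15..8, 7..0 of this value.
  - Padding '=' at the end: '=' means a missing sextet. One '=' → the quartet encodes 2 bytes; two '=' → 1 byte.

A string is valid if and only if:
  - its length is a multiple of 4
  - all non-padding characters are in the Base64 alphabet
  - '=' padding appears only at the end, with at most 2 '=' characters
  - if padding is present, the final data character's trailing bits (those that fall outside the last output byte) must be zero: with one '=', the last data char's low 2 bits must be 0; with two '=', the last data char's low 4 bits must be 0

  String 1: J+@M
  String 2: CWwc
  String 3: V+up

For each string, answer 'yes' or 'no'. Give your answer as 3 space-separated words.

String 1: 'J+@M' → invalid (bad char(s): ['@'])
String 2: 'CWwc' → valid
String 3: 'V+up' → valid

Answer: no yes yes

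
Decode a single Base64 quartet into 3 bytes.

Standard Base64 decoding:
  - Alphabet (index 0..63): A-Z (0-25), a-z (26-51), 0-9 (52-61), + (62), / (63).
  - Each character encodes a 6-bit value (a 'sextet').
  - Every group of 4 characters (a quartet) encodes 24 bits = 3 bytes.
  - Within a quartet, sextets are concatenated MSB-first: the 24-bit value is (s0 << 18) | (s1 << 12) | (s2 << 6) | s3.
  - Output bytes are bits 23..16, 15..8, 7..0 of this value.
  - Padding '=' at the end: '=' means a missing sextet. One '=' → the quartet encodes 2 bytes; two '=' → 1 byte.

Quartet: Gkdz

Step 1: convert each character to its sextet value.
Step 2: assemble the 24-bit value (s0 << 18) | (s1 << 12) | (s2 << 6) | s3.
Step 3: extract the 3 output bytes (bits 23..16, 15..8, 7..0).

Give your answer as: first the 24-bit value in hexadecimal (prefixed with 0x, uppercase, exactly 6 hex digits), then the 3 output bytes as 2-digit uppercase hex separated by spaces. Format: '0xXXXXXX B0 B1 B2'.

Answer: 0x1A4773 1A 47 73

Derivation:
Sextets: G=6, k=36, d=29, z=51
24-bit: (6<<18) | (36<<12) | (29<<6) | 51
      = 0x180000 | 0x024000 | 0x000740 | 0x000033
      = 0x1A4773
Bytes: (v>>16)&0xFF=1A, (v>>8)&0xFF=47, v&0xFF=73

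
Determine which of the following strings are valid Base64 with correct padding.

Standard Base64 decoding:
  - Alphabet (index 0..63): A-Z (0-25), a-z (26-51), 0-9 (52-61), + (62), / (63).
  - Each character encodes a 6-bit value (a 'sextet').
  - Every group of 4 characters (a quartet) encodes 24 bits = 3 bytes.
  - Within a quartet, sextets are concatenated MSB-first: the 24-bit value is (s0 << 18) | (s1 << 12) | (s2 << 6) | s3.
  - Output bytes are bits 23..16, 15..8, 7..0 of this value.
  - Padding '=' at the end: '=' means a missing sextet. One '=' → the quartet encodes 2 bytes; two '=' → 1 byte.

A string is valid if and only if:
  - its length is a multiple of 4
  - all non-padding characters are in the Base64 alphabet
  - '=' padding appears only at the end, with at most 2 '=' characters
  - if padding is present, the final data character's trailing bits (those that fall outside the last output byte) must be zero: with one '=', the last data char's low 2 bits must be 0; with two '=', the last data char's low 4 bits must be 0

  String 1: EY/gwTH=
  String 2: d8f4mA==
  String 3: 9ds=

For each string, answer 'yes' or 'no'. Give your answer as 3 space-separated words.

String 1: 'EY/gwTH=' → invalid (bad trailing bits)
String 2: 'd8f4mA==' → valid
String 3: '9ds=' → valid

Answer: no yes yes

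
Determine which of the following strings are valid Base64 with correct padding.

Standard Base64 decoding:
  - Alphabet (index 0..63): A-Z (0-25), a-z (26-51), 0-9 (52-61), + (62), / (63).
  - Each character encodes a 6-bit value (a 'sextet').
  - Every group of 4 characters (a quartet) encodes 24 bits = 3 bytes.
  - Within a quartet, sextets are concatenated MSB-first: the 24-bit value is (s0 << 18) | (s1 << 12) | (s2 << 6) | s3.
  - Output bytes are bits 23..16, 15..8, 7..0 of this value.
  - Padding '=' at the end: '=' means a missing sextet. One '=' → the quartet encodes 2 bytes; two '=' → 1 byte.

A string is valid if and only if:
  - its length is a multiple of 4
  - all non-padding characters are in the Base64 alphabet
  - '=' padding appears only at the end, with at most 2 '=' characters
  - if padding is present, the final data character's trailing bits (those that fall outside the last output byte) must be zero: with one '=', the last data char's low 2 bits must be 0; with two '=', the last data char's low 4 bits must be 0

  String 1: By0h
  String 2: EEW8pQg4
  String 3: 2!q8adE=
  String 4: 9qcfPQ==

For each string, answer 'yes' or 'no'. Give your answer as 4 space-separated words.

Answer: yes yes no yes

Derivation:
String 1: 'By0h' → valid
String 2: 'EEW8pQg4' → valid
String 3: '2!q8adE=' → invalid (bad char(s): ['!'])
String 4: '9qcfPQ==' → valid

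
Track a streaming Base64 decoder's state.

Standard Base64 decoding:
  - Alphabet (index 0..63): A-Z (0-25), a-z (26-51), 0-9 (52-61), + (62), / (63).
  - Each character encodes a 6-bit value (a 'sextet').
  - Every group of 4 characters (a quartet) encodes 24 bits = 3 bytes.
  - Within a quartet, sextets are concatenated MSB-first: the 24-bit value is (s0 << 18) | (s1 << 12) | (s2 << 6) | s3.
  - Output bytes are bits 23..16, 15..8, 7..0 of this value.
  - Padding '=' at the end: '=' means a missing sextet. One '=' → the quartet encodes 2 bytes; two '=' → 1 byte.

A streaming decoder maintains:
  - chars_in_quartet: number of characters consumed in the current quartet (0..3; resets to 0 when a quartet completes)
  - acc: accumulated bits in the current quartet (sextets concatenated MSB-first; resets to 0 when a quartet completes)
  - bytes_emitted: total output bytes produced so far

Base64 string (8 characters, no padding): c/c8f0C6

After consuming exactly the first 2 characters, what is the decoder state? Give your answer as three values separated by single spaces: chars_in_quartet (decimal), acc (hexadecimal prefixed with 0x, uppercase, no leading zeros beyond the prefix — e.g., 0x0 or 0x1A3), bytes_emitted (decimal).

After char 0 ('c'=28): chars_in_quartet=1 acc=0x1C bytes_emitted=0
After char 1 ('/'=63): chars_in_quartet=2 acc=0x73F bytes_emitted=0

Answer: 2 0x73F 0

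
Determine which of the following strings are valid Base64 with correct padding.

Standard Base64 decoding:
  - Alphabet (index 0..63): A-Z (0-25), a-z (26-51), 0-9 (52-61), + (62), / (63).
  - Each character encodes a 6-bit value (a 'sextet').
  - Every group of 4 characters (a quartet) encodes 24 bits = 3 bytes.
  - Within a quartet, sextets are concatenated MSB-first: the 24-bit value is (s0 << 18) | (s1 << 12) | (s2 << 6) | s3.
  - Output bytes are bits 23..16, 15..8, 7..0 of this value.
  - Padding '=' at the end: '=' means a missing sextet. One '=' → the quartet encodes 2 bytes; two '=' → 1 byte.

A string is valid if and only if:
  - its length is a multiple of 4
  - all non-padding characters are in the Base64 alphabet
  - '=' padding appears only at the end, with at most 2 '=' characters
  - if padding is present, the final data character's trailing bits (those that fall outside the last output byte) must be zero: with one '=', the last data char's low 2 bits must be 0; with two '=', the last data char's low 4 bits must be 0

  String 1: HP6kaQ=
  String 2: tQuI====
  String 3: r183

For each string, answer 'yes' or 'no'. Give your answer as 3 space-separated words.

String 1: 'HP6kaQ=' → invalid (len=7 not mult of 4)
String 2: 'tQuI====' → invalid (4 pad chars (max 2))
String 3: 'r183' → valid

Answer: no no yes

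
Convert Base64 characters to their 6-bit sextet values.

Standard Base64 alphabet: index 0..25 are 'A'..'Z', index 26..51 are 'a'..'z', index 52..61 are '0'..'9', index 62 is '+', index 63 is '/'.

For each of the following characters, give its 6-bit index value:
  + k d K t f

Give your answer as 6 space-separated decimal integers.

'+': index 62
'k': a..z range, 26 + ord('k') − ord('a') = 36
'd': a..z range, 26 + ord('d') − ord('a') = 29
'K': A..Z range, ord('K') − ord('A') = 10
't': a..z range, 26 + ord('t') − ord('a') = 45
'f': a..z range, 26 + ord('f') − ord('a') = 31

Answer: 62 36 29 10 45 31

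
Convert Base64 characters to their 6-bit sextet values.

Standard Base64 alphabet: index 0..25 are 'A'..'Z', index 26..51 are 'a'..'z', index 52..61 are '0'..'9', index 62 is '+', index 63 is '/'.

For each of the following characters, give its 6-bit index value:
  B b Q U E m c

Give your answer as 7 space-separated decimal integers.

Answer: 1 27 16 20 4 38 28

Derivation:
'B': A..Z range, ord('B') − ord('A') = 1
'b': a..z range, 26 + ord('b') − ord('a') = 27
'Q': A..Z range, ord('Q') − ord('A') = 16
'U': A..Z range, ord('U') − ord('A') = 20
'E': A..Z range, ord('E') − ord('A') = 4
'm': a..z range, 26 + ord('m') − ord('a') = 38
'c': a..z range, 26 + ord('c') − ord('a') = 28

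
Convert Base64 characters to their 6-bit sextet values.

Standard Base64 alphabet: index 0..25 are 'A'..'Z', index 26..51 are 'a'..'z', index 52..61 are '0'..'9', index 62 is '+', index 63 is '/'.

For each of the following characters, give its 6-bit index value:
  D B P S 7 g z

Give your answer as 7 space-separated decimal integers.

'D': A..Z range, ord('D') − ord('A') = 3
'B': A..Z range, ord('B') − ord('A') = 1
'P': A..Z range, ord('P') − ord('A') = 15
'S': A..Z range, ord('S') − ord('A') = 18
'7': 0..9 range, 52 + ord('7') − ord('0') = 59
'g': a..z range, 26 + ord('g') − ord('a') = 32
'z': a..z range, 26 + ord('z') − ord('a') = 51

Answer: 3 1 15 18 59 32 51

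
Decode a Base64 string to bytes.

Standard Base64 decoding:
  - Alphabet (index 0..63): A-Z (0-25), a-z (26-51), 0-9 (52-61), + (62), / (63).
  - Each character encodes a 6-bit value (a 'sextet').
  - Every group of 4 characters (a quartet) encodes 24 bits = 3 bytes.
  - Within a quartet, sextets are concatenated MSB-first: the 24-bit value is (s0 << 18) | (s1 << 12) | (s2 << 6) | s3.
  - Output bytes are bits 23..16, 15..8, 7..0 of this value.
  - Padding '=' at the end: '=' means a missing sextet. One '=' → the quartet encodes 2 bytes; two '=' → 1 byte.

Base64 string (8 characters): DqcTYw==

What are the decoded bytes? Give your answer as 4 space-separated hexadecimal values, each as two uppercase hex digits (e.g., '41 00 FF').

After char 0 ('D'=3): chars_in_quartet=1 acc=0x3 bytes_emitted=0
After char 1 ('q'=42): chars_in_quartet=2 acc=0xEA bytes_emitted=0
After char 2 ('c'=28): chars_in_quartet=3 acc=0x3A9C bytes_emitted=0
After char 3 ('T'=19): chars_in_quartet=4 acc=0xEA713 -> emit 0E A7 13, reset; bytes_emitted=3
After char 4 ('Y'=24): chars_in_quartet=1 acc=0x18 bytes_emitted=3
After char 5 ('w'=48): chars_in_quartet=2 acc=0x630 bytes_emitted=3
Padding '==': partial quartet acc=0x630 -> emit 63; bytes_emitted=4

Answer: 0E A7 13 63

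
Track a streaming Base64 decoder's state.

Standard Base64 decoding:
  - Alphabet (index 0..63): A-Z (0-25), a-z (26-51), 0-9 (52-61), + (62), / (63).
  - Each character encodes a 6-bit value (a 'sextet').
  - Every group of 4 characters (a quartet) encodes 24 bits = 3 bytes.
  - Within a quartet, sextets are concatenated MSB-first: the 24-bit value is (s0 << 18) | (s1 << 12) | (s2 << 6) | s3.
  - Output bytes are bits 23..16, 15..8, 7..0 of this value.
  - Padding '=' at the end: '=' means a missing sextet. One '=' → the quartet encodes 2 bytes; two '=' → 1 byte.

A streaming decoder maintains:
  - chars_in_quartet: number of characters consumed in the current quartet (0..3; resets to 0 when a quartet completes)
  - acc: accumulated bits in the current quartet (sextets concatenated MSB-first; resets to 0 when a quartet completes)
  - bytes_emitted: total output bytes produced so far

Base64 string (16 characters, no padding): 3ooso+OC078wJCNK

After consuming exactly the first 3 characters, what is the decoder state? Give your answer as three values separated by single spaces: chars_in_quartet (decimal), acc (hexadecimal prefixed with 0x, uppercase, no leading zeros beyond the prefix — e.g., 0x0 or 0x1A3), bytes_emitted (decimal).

Answer: 3 0x37A28 0

Derivation:
After char 0 ('3'=55): chars_in_quartet=1 acc=0x37 bytes_emitted=0
After char 1 ('o'=40): chars_in_quartet=2 acc=0xDE8 bytes_emitted=0
After char 2 ('o'=40): chars_in_quartet=3 acc=0x37A28 bytes_emitted=0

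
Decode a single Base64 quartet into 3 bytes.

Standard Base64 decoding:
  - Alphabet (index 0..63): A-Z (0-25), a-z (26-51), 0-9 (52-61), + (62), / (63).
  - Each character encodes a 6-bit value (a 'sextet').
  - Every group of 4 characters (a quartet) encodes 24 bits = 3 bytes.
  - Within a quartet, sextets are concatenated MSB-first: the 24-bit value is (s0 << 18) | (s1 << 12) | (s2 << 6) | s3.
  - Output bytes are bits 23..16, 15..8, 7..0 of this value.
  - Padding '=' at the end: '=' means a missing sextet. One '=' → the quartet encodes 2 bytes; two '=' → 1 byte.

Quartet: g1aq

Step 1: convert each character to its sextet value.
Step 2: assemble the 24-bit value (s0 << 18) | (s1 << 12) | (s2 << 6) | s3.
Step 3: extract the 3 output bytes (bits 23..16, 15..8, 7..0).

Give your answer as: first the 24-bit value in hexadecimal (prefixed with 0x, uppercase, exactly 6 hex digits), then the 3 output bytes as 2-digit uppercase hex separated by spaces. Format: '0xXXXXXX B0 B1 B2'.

Sextets: g=32, 1=53, a=26, q=42
24-bit: (32<<18) | (53<<12) | (26<<6) | 42
      = 0x800000 | 0x035000 | 0x000680 | 0x00002A
      = 0x8356AA
Bytes: (v>>16)&0xFF=83, (v>>8)&0xFF=56, v&0xFF=AA

Answer: 0x8356AA 83 56 AA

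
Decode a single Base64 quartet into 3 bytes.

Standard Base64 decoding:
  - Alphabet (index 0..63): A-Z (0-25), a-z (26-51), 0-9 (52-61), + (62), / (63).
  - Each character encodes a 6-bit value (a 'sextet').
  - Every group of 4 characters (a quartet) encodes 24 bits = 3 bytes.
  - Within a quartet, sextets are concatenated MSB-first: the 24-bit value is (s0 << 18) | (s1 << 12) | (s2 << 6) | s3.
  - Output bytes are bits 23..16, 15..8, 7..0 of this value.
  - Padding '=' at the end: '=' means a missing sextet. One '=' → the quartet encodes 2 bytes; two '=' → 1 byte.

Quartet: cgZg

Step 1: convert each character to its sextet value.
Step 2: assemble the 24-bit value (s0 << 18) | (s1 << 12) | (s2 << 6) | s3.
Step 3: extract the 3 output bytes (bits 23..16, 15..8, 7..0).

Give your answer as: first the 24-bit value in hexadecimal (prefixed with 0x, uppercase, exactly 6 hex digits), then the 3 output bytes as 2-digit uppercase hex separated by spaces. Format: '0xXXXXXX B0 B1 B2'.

Sextets: c=28, g=32, Z=25, g=32
24-bit: (28<<18) | (32<<12) | (25<<6) | 32
      = 0x700000 | 0x020000 | 0x000640 | 0x000020
      = 0x720660
Bytes: (v>>16)&0xFF=72, (v>>8)&0xFF=06, v&0xFF=60

Answer: 0x720660 72 06 60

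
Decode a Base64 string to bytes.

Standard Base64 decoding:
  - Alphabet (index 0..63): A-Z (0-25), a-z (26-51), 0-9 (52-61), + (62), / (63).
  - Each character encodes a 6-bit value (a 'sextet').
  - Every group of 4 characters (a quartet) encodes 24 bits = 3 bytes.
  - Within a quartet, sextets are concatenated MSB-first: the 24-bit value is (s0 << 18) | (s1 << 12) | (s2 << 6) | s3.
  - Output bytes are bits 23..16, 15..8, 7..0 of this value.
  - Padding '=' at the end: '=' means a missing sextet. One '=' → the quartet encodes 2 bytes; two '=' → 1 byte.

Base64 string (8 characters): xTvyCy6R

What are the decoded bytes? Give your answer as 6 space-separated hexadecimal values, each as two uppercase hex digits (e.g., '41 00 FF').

After char 0 ('x'=49): chars_in_quartet=1 acc=0x31 bytes_emitted=0
After char 1 ('T'=19): chars_in_quartet=2 acc=0xC53 bytes_emitted=0
After char 2 ('v'=47): chars_in_quartet=3 acc=0x314EF bytes_emitted=0
After char 3 ('y'=50): chars_in_quartet=4 acc=0xC53BF2 -> emit C5 3B F2, reset; bytes_emitted=3
After char 4 ('C'=2): chars_in_quartet=1 acc=0x2 bytes_emitted=3
After char 5 ('y'=50): chars_in_quartet=2 acc=0xB2 bytes_emitted=3
After char 6 ('6'=58): chars_in_quartet=3 acc=0x2CBA bytes_emitted=3
After char 7 ('R'=17): chars_in_quartet=4 acc=0xB2E91 -> emit 0B 2E 91, reset; bytes_emitted=6

Answer: C5 3B F2 0B 2E 91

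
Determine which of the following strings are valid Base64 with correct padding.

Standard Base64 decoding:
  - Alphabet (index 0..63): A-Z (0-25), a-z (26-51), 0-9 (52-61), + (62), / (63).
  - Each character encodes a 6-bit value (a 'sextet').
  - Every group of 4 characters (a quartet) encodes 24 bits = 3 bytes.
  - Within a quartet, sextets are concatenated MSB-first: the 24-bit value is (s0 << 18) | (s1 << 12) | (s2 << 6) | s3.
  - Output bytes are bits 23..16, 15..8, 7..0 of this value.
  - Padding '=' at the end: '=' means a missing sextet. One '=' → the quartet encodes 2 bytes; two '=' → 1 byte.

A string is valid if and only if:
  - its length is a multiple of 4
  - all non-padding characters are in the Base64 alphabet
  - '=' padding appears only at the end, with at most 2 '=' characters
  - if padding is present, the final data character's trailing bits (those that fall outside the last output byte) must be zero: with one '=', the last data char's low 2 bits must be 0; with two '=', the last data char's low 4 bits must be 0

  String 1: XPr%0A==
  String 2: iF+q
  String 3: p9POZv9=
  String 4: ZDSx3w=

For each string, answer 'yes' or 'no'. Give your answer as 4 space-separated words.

Answer: no yes no no

Derivation:
String 1: 'XPr%0A==' → invalid (bad char(s): ['%'])
String 2: 'iF+q' → valid
String 3: 'p9POZv9=' → invalid (bad trailing bits)
String 4: 'ZDSx3w=' → invalid (len=7 not mult of 4)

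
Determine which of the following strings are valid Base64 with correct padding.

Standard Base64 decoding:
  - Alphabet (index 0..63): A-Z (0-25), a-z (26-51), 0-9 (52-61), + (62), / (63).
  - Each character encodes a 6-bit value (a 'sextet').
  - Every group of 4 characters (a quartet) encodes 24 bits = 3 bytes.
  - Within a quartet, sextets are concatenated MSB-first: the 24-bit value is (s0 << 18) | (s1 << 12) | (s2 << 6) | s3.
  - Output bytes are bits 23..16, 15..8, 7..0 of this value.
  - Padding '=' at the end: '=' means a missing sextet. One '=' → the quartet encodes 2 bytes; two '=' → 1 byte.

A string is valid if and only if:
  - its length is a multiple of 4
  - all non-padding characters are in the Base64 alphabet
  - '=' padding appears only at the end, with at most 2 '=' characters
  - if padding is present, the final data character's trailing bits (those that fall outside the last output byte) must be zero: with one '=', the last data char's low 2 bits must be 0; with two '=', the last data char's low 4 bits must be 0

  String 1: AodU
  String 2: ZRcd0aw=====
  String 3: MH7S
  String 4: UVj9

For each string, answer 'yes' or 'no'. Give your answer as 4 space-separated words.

Answer: yes no yes yes

Derivation:
String 1: 'AodU' → valid
String 2: 'ZRcd0aw=====' → invalid (5 pad chars (max 2))
String 3: 'MH7S' → valid
String 4: 'UVj9' → valid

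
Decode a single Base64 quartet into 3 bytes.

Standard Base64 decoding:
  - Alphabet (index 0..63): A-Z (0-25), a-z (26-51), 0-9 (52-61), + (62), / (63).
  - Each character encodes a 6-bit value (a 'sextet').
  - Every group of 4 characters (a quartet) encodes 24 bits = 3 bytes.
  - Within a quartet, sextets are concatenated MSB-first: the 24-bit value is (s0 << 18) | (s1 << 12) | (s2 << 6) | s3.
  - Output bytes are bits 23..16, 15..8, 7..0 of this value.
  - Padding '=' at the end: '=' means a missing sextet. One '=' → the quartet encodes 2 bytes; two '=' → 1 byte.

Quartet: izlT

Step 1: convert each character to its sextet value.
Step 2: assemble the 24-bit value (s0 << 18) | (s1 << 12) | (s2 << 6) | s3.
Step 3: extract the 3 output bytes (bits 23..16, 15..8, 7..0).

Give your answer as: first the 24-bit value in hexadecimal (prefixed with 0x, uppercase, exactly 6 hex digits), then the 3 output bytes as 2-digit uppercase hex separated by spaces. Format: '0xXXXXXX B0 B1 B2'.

Sextets: i=34, z=51, l=37, T=19
24-bit: (34<<18) | (51<<12) | (37<<6) | 19
      = 0x880000 | 0x033000 | 0x000940 | 0x000013
      = 0x8B3953
Bytes: (v>>16)&0xFF=8B, (v>>8)&0xFF=39, v&0xFF=53

Answer: 0x8B3953 8B 39 53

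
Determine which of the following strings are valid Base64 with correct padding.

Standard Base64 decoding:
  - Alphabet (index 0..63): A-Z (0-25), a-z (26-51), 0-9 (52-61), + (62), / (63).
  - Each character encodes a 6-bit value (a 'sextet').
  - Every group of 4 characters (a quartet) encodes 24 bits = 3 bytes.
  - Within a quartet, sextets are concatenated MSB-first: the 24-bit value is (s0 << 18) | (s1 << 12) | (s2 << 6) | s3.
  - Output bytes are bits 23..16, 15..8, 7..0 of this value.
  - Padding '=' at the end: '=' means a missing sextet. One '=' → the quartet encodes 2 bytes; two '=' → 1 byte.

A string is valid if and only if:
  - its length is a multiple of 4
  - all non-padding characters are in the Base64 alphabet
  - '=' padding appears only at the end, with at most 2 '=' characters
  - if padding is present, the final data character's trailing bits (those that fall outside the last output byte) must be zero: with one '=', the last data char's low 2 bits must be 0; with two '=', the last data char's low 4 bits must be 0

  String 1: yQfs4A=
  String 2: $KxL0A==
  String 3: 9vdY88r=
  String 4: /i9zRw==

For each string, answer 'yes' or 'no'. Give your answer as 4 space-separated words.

String 1: 'yQfs4A=' → invalid (len=7 not mult of 4)
String 2: '$KxL0A==' → invalid (bad char(s): ['$'])
String 3: '9vdY88r=' → invalid (bad trailing bits)
String 4: '/i9zRw==' → valid

Answer: no no no yes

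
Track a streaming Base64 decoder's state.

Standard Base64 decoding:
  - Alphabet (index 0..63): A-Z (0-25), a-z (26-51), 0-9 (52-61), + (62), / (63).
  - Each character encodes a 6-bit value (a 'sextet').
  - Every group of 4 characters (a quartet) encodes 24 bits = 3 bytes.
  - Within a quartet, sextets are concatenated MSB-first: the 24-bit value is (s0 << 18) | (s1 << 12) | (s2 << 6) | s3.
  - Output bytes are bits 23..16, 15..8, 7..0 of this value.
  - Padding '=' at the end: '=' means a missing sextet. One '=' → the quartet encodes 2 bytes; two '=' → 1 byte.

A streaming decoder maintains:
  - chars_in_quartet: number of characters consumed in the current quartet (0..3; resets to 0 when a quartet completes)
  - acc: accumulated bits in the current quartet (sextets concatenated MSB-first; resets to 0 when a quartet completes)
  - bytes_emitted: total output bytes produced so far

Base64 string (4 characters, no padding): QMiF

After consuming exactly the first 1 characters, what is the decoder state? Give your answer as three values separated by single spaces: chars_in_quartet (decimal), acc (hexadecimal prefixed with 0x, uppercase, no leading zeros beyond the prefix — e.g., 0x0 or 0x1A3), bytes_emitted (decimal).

Answer: 1 0x10 0

Derivation:
After char 0 ('Q'=16): chars_in_quartet=1 acc=0x10 bytes_emitted=0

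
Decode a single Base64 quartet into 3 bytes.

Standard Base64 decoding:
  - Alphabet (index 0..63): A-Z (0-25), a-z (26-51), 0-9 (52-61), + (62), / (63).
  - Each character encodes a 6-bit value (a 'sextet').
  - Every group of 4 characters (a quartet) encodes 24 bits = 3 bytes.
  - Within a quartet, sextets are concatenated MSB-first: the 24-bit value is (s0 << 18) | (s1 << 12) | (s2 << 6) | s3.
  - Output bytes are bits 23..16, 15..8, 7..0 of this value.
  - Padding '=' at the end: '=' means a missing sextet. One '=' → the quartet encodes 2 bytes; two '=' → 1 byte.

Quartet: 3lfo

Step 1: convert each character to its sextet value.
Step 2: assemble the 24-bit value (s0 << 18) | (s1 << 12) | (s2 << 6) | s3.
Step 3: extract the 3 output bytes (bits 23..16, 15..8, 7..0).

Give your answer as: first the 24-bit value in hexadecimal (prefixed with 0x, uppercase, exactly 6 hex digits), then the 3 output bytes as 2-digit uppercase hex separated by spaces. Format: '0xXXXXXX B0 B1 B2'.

Sextets: 3=55, l=37, f=31, o=40
24-bit: (55<<18) | (37<<12) | (31<<6) | 40
      = 0xDC0000 | 0x025000 | 0x0007C0 | 0x000028
      = 0xDE57E8
Bytes: (v>>16)&0xFF=DE, (v>>8)&0xFF=57, v&0xFF=E8

Answer: 0xDE57E8 DE 57 E8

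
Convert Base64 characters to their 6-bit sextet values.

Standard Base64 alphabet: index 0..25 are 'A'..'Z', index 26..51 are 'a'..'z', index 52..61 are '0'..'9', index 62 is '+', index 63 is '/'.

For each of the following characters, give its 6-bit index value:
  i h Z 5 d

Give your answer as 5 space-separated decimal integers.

'i': a..z range, 26 + ord('i') − ord('a') = 34
'h': a..z range, 26 + ord('h') − ord('a') = 33
'Z': A..Z range, ord('Z') − ord('A') = 25
'5': 0..9 range, 52 + ord('5') − ord('0') = 57
'd': a..z range, 26 + ord('d') − ord('a') = 29

Answer: 34 33 25 57 29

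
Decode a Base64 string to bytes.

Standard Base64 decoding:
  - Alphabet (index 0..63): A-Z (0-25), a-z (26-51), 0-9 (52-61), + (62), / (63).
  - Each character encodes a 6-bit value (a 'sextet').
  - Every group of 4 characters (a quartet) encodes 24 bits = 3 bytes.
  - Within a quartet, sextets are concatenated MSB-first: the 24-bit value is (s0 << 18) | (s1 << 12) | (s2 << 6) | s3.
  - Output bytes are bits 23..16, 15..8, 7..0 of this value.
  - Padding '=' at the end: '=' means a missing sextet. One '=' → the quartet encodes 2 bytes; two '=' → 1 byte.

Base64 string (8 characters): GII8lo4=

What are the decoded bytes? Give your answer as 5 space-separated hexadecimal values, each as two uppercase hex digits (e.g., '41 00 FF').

After char 0 ('G'=6): chars_in_quartet=1 acc=0x6 bytes_emitted=0
After char 1 ('I'=8): chars_in_quartet=2 acc=0x188 bytes_emitted=0
After char 2 ('I'=8): chars_in_quartet=3 acc=0x6208 bytes_emitted=0
After char 3 ('8'=60): chars_in_quartet=4 acc=0x18823C -> emit 18 82 3C, reset; bytes_emitted=3
After char 4 ('l'=37): chars_in_quartet=1 acc=0x25 bytes_emitted=3
After char 5 ('o'=40): chars_in_quartet=2 acc=0x968 bytes_emitted=3
After char 6 ('4'=56): chars_in_quartet=3 acc=0x25A38 bytes_emitted=3
Padding '=': partial quartet acc=0x25A38 -> emit 96 8E; bytes_emitted=5

Answer: 18 82 3C 96 8E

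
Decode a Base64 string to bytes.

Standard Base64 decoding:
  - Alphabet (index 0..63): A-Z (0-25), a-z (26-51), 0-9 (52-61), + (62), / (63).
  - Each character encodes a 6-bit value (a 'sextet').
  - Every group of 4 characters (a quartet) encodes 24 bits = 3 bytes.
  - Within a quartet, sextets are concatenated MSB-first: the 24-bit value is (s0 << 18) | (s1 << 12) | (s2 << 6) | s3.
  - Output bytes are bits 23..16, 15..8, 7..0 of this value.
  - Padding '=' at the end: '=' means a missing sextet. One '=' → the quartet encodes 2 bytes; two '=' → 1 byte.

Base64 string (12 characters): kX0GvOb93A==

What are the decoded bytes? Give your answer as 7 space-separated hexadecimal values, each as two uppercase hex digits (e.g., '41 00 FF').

After char 0 ('k'=36): chars_in_quartet=1 acc=0x24 bytes_emitted=0
After char 1 ('X'=23): chars_in_quartet=2 acc=0x917 bytes_emitted=0
After char 2 ('0'=52): chars_in_quartet=3 acc=0x245F4 bytes_emitted=0
After char 3 ('G'=6): chars_in_quartet=4 acc=0x917D06 -> emit 91 7D 06, reset; bytes_emitted=3
After char 4 ('v'=47): chars_in_quartet=1 acc=0x2F bytes_emitted=3
After char 5 ('O'=14): chars_in_quartet=2 acc=0xBCE bytes_emitted=3
After char 6 ('b'=27): chars_in_quartet=3 acc=0x2F39B bytes_emitted=3
After char 7 ('9'=61): chars_in_quartet=4 acc=0xBCE6FD -> emit BC E6 FD, reset; bytes_emitted=6
After char 8 ('3'=55): chars_in_quartet=1 acc=0x37 bytes_emitted=6
After char 9 ('A'=0): chars_in_quartet=2 acc=0xDC0 bytes_emitted=6
Padding '==': partial quartet acc=0xDC0 -> emit DC; bytes_emitted=7

Answer: 91 7D 06 BC E6 FD DC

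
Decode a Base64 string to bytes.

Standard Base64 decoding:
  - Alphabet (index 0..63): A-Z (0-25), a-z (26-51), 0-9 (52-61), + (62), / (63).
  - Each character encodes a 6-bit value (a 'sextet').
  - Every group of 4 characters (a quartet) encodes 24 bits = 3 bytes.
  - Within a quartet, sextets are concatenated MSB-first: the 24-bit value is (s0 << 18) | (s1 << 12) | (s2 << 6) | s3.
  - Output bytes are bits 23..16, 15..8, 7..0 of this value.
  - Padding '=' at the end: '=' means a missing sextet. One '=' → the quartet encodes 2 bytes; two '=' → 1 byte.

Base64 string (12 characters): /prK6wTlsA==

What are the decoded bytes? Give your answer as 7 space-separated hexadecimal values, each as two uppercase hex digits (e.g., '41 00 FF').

After char 0 ('/'=63): chars_in_quartet=1 acc=0x3F bytes_emitted=0
After char 1 ('p'=41): chars_in_quartet=2 acc=0xFE9 bytes_emitted=0
After char 2 ('r'=43): chars_in_quartet=3 acc=0x3FA6B bytes_emitted=0
After char 3 ('K'=10): chars_in_quartet=4 acc=0xFE9ACA -> emit FE 9A CA, reset; bytes_emitted=3
After char 4 ('6'=58): chars_in_quartet=1 acc=0x3A bytes_emitted=3
After char 5 ('w'=48): chars_in_quartet=2 acc=0xEB0 bytes_emitted=3
After char 6 ('T'=19): chars_in_quartet=3 acc=0x3AC13 bytes_emitted=3
After char 7 ('l'=37): chars_in_quartet=4 acc=0xEB04E5 -> emit EB 04 E5, reset; bytes_emitted=6
After char 8 ('s'=44): chars_in_quartet=1 acc=0x2C bytes_emitted=6
After char 9 ('A'=0): chars_in_quartet=2 acc=0xB00 bytes_emitted=6
Padding '==': partial quartet acc=0xB00 -> emit B0; bytes_emitted=7

Answer: FE 9A CA EB 04 E5 B0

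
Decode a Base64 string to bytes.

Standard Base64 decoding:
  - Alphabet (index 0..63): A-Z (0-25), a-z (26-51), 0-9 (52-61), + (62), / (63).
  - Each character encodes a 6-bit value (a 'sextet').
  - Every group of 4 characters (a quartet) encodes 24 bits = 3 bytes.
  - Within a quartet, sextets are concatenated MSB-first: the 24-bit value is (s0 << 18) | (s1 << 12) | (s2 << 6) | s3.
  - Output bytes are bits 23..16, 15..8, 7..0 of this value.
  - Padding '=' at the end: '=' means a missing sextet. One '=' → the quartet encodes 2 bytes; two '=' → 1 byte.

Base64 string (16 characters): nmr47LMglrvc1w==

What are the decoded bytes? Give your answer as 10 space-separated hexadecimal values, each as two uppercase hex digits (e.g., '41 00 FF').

Answer: 9E 6A F8 EC B3 20 96 BB DC D7

Derivation:
After char 0 ('n'=39): chars_in_quartet=1 acc=0x27 bytes_emitted=0
After char 1 ('m'=38): chars_in_quartet=2 acc=0x9E6 bytes_emitted=0
After char 2 ('r'=43): chars_in_quartet=3 acc=0x279AB bytes_emitted=0
After char 3 ('4'=56): chars_in_quartet=4 acc=0x9E6AF8 -> emit 9E 6A F8, reset; bytes_emitted=3
After char 4 ('7'=59): chars_in_quartet=1 acc=0x3B bytes_emitted=3
After char 5 ('L'=11): chars_in_quartet=2 acc=0xECB bytes_emitted=3
After char 6 ('M'=12): chars_in_quartet=3 acc=0x3B2CC bytes_emitted=3
After char 7 ('g'=32): chars_in_quartet=4 acc=0xECB320 -> emit EC B3 20, reset; bytes_emitted=6
After char 8 ('l'=37): chars_in_quartet=1 acc=0x25 bytes_emitted=6
After char 9 ('r'=43): chars_in_quartet=2 acc=0x96B bytes_emitted=6
After char 10 ('v'=47): chars_in_quartet=3 acc=0x25AEF bytes_emitted=6
After char 11 ('c'=28): chars_in_quartet=4 acc=0x96BBDC -> emit 96 BB DC, reset; bytes_emitted=9
After char 12 ('1'=53): chars_in_quartet=1 acc=0x35 bytes_emitted=9
After char 13 ('w'=48): chars_in_quartet=2 acc=0xD70 bytes_emitted=9
Padding '==': partial quartet acc=0xD70 -> emit D7; bytes_emitted=10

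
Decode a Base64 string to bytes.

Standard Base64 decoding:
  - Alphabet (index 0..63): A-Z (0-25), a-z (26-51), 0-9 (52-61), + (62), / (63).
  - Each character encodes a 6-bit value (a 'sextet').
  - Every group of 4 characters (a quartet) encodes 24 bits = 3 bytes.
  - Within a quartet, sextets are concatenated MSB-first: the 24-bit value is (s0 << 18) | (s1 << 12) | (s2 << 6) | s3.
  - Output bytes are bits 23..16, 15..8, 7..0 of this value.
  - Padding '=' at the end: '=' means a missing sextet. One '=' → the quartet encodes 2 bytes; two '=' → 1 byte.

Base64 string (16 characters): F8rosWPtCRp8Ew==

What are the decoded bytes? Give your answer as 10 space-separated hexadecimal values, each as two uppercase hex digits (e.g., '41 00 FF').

Answer: 17 CA E8 B1 63 ED 09 1A 7C 13

Derivation:
After char 0 ('F'=5): chars_in_quartet=1 acc=0x5 bytes_emitted=0
After char 1 ('8'=60): chars_in_quartet=2 acc=0x17C bytes_emitted=0
After char 2 ('r'=43): chars_in_quartet=3 acc=0x5F2B bytes_emitted=0
After char 3 ('o'=40): chars_in_quartet=4 acc=0x17CAE8 -> emit 17 CA E8, reset; bytes_emitted=3
After char 4 ('s'=44): chars_in_quartet=1 acc=0x2C bytes_emitted=3
After char 5 ('W'=22): chars_in_quartet=2 acc=0xB16 bytes_emitted=3
After char 6 ('P'=15): chars_in_quartet=3 acc=0x2C58F bytes_emitted=3
After char 7 ('t'=45): chars_in_quartet=4 acc=0xB163ED -> emit B1 63 ED, reset; bytes_emitted=6
After char 8 ('C'=2): chars_in_quartet=1 acc=0x2 bytes_emitted=6
After char 9 ('R'=17): chars_in_quartet=2 acc=0x91 bytes_emitted=6
After char 10 ('p'=41): chars_in_quartet=3 acc=0x2469 bytes_emitted=6
After char 11 ('8'=60): chars_in_quartet=4 acc=0x91A7C -> emit 09 1A 7C, reset; bytes_emitted=9
After char 12 ('E'=4): chars_in_quartet=1 acc=0x4 bytes_emitted=9
After char 13 ('w'=48): chars_in_quartet=2 acc=0x130 bytes_emitted=9
Padding '==': partial quartet acc=0x130 -> emit 13; bytes_emitted=10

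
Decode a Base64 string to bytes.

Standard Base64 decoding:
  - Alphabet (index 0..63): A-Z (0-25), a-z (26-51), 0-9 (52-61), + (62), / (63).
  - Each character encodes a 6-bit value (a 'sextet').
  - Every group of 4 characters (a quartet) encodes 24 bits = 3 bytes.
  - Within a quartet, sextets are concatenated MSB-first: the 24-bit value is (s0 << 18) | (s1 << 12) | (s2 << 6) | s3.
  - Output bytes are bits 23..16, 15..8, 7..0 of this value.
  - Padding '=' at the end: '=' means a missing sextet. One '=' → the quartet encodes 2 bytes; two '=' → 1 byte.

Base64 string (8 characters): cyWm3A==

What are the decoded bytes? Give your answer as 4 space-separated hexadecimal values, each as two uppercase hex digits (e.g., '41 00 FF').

Answer: 73 25 A6 DC

Derivation:
After char 0 ('c'=28): chars_in_quartet=1 acc=0x1C bytes_emitted=0
After char 1 ('y'=50): chars_in_quartet=2 acc=0x732 bytes_emitted=0
After char 2 ('W'=22): chars_in_quartet=3 acc=0x1CC96 bytes_emitted=0
After char 3 ('m'=38): chars_in_quartet=4 acc=0x7325A6 -> emit 73 25 A6, reset; bytes_emitted=3
After char 4 ('3'=55): chars_in_quartet=1 acc=0x37 bytes_emitted=3
After char 5 ('A'=0): chars_in_quartet=2 acc=0xDC0 bytes_emitted=3
Padding '==': partial quartet acc=0xDC0 -> emit DC; bytes_emitted=4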